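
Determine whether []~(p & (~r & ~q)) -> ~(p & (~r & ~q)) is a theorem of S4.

Yes, valid

Tableau for the negation ~([]~(p & (~r & ~q)) -> ~(p & (~r & ~q))):
1. ~([]~(p & (~r & ~q)) -> ~(p & (~r & ~q))), 0
2. []~(p & (~r & ~q)), 0   [~->-rule on 1]
3. p & (~r & ~q), 0   [~->-rule on 1]
4. p, 0   [&-rule on 3]
5. ~r & ~q, 0   [&-rule on 3]
6. ~r, 0   [&-rule on 5]
7. ~q, 0   [&-rule on 5]
8. ~(p & (~r & ~q)), 0   [[]-rule on 2 via 0R0]
9. ~(~r & ~q), 0   [~&-rule on 8 (branches; this branch)]
10. q, 0   [~&-rule on 9 (branches; this branch)]
Accessibility: 0R0
Branch closes: q and ~q both at 0.
All branches of the negation close; one closing branch shown above.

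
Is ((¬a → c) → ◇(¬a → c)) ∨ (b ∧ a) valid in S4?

Valid

Tableau for the negation ¬(((¬a → c) → ◇(¬a → c)) ∨ (b ∧ a)):
1. ¬(((¬a → c) → ◇(¬a → c)) ∨ (b ∧ a)), u
2. ¬((¬a → c) → ◇(¬a → c)), u   [¬∨-rule on 1]
3. ¬(b ∧ a), u   [¬∨-rule on 1]
4. ¬a → c, u   [¬→-rule on 2]
5. ¬◇(¬a → c), u   [¬→-rule on 2]
6. ¬(¬a → c), u   [¬◇-rule on 5 via uRu]
7. ¬a, u   [¬→-rule on 6]
8. ¬c, u   [¬→-rule on 6]
9. c, u   [→-rule on 4 (branches; this branch)]
Accessibility: uRu
Branch closes: c and ¬c both at u.
Every branch of the negation's tableau closes; the branch above is one of them.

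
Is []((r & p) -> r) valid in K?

Valid in K

Tableau for the negation ~[]((r & p) -> r):
1. ~[]((r & p) -> r), u
2. ~((r & p) -> r), v
3. r & p, v
4. ~r, v
5. r, v
6. p, v
Accessibility: uRv
Branch closes: r and ~r both at v.
Every branch of the negation's tableau closes; the branch above is one of them.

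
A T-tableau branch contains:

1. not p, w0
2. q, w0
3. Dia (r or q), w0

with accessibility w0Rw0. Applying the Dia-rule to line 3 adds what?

a fresh world w1 with w0Rw1, and r or q at w1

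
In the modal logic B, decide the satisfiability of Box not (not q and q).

Satisfiable (open branch found)

1. Box not (not q and q), 0
2. not (not q and q), 0   [Box-rule on 1 via 0R0]
3. not q, 0   [neg-and-rule on 2 (branches; this branch)]
Accessibility: 0R0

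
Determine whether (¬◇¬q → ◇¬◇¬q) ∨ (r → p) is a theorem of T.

Valid in T

Tableau for the negation ¬((¬◇¬q → ◇¬◇¬q) ∨ (r → p)):
1. ¬((¬◇¬q → ◇¬◇¬q) ∨ (r → p)), w0
2. ¬(¬◇¬q → ◇¬◇¬q), w0
3. ¬(r → p), w0
4. ¬◇¬q, w0
5. ¬◇¬◇¬q, w0
6. r, w0
7. ¬p, w0
8. q, w0
9. ◇¬q, w0
10. ¬q, w1
11. q, w1
Accessibility: w0Rw0, w0Rw1, w1Rw1
Branch closes: q and ¬q both at w1.
Every branch of the negation's tableau closes; the branch above is one of them.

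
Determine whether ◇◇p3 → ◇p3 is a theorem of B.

Tableau for the negation ¬(◇◇p3 → ◇p3):
1. ¬(◇◇p3 → ◇p3), w0
2. ◇◇p3, w0
3. ¬◇p3, w0
4. ¬p3, w0
5. ◇p3, w1
6. ¬p3, w1
7. p3, w2
Accessibility: w0Rw0, w0Rw1, w1Rw0, w1Rw1, w1Rw2, w2Rw1, w2Rw2
The negation has an open branch (countermodel exists).

Not valid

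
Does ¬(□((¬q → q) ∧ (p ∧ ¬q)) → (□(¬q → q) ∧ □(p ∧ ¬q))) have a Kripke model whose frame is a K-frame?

1. ¬(□((¬q → q) ∧ (p ∧ ¬q)) → (□(¬q → q) ∧ □(p ∧ ¬q))), w0
2. □((¬q → q) ∧ (p ∧ ¬q)), w0
3. ¬(□(¬q → q) ∧ □(p ∧ ¬q)), w0
4. ¬□(¬q → q), w0
5. ¬(¬q → q), w1
6. ¬q, w1
7. (¬q → q) ∧ (p ∧ ¬q), w1
8. ¬q → q, w1
9. p ∧ ¬q, w1
10. p, w1
11. q, w1
Accessibility: w0Rw1
Branch closes: q and ¬q both at w1.
All branches of the tableau close; one closing branch shown above.

Unsatisfiable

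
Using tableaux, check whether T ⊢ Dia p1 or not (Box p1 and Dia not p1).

Yes, valid

Tableau for the negation not (Dia p1 or not (Box p1 and Dia not p1)):
1. not (Dia p1 or not (Box p1 and Dia not p1)), 0
2. not Dia p1, 0
3. Box p1 and Dia not p1, 0
4. Box p1, 0
5. Dia not p1, 0
6. not p1, 0
7. p1, 0
Accessibility: 0R0
Branch closes: p1 and not p1 both at 0.
Every branch of the negation's tableau closes; the branch above is one of them.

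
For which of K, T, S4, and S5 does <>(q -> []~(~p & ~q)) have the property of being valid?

T, S4, S5

T-tableau for the negation ~<>(q -> []~(~p & ~q)):
1. ~<>(q -> []~(~p & ~q)), 0
2. ~(q -> []~(~p & ~q)), 0
3. q, 0
4. ~[]~(~p & ~q), 0
5. ~p & ~q, 1
6. ~p, 1
7. ~q, 1
8. ~(q -> []~(~p & ~q)), 1
9. q, 1
10. ~[]~(~p & ~q), 1
Accessibility: 0R0, 0R1, 1R1
Branch closes: q and ~q both at 1.
Every branch closes (one shown): valid in T, hence also in S4, S5 (every theorem of T is a theorem of S4 and S5).
K-tableau for the negation ~<>(q -> []~(~p & ~q)):
1. ~<>(q -> []~(~p & ~q)), 0
Complete open branch: countermodel on a K-frame, so not valid in K.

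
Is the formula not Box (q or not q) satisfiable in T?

1. not Box (q or not q), w0
2. not (q or not q), w1
3. not q, w1
4. q, w1
Accessibility: w0Rw0, w0Rw1, w1Rw1
Branch closes: q and not q both at w1.
(One branch shown.) All branches close.

Unsatisfiable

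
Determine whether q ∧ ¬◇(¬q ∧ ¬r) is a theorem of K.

No, not valid

Tableau for the negation ¬(q ∧ ¬◇(¬q ∧ ¬r)):
1. ¬(q ∧ ¬◇(¬q ∧ ¬r)), u
2. ◇(¬q ∧ ¬r), u
3. ¬q ∧ ¬r, v
4. ¬q, v
5. ¬r, v
Accessibility: uRv
The negation has an open branch (countermodel exists).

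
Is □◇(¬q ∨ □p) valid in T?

Tableau for the negation ¬□◇(¬q ∨ □p):
1. ¬□◇(¬q ∨ □p), u
2. ¬◇(¬q ∨ □p), v
3. ¬(¬q ∨ □p), v
4. q, v
5. ¬□p, v
6. ¬p, w
7. ¬(¬q ∨ □p), w
8. q, w
9. ¬□p, w
10. ¬p, x
Accessibility: uRu, uRv, vRv, vRw, wRw, wRx, xRx
The negation has an open branch (countermodel exists).

No, not valid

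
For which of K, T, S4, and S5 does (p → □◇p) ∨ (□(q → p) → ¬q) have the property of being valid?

S4-tableau for the negation ¬((p → □◇p) ∨ (□(q → p) → ¬q)):
1. ¬((p → □◇p) ∨ (□(q → p) → ¬q)), w0
2. ¬(p → □◇p), w0
3. ¬(□(q → p) → ¬q), w0
4. p, w0
5. ¬□◇p, w0
6. □(q → p), w0
7. q, w0
8. q → p, w0
9. ¬◇p, w1
10. q → p, w1
11. ¬p, w1
12. ¬q, w1
Accessibility: w0Rw0, w0Rw1, w1Rw1
Complete open branch: countermodel on an S4-frame, so not valid in S4, nor in K, T (the same frame is also a K-frame and a T-frame).
S5-tableau for the negation ¬((p → □◇p) ∨ (□(q → p) → ¬q)):
1. ¬((p → □◇p) ∨ (□(q → p) → ¬q)), w0
2. ¬(p → □◇p), w0
3. ¬(□(q → p) → ¬q), w0
4. p, w0
5. ¬□◇p, w0
6. □(q → p), w0
7. q, w0
8. q → p, w0
9. ¬◇p, w1
10. q → p, w1
11. ¬p, w0
Accessibility: w0Rw0, w0Rw1, w1Rw0, w1Rw1
Branch closes: p and ¬p both at w0.
Every branch closes (one shown): valid in S5.

S5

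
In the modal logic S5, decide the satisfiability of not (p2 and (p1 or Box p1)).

Satisfiable

1. not (p2 and (p1 or Box p1)), u
2. not (p1 or Box p1), u
3. not p1, u
4. not Box p1, u
5. not p1, v
Accessibility: uRu, uRv, vRu, vRv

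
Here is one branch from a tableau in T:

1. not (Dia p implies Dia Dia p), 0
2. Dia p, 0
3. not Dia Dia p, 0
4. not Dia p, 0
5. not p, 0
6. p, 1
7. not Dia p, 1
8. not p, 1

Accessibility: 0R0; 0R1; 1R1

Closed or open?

Closed

Both p and not p appear at 1.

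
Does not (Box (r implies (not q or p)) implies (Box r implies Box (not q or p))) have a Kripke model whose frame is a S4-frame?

1. not (Box (r implies (not q or p)) implies (Box r implies Box (not q or p))), 0
2. Box (r implies (not q or p)), 0   [neg-implies-rule on 1]
3. not (Box r implies Box (not q or p)), 0   [neg-implies-rule on 1]
4. Box r, 0   [neg-implies-rule on 3]
5. not Box (not q or p), 0   [neg-implies-rule on 3]
6. r implies (not q or p), 0   [Box-rule on 2 via 0R0]
7. r, 0   [Box-rule on 4 via 0R0]
8. not q or p, 0   [implies-rule on 6 (branches; this branch)]
9. p, 0   [or-rule on 8 (branches; this branch)]
10. not (not q or p), 1   [neg-Box-rule on 5: fresh world 1, 0R1]
11. q, 1   [neg-or-rule on 10]
12. not p, 1   [neg-or-rule on 10]
13. r implies (not q or p), 1   [Box-rule on 2 via 0R1]
14. r, 1   [Box-rule on 4 via 0R1]
15. not q or p, 1   [implies-rule on 13 (branches; this branch)]
16. p, 1   [or-rule on 15 (branches; this branch)]
Accessibility: 0R0, 0R1, 1R1
Branch closes: p and not p both at 1.
Every branch closes; the branch above is one of them.

Unsatisfiable (every branch closes)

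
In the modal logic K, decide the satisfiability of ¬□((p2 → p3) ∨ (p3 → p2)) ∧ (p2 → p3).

No, unsatisfiable

1. ¬□((p2 → p3) ∨ (p3 → p2)) ∧ (p2 → p3), w0
2. ¬□((p2 → p3) ∨ (p3 → p2)), w0
3. p2 → p3, w0
4. p3, w0
5. ¬((p2 → p3) ∨ (p3 → p2)), w1
6. ¬(p2 → p3), w1
7. ¬(p3 → p2), w1
8. p2, w1
9. ¬p3, w1
10. p3, w1
11. ¬p2, w1
Accessibility: w0Rw1
Branch closes: p3 and ¬p3 both at w1.
All branches of the tableau close; one closing branch shown above.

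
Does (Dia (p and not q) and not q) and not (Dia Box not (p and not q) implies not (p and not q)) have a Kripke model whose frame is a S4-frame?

1. (Dia (p and not q) and not q) and not (Dia Box not (p and not q) implies not (p and not q)), u
2. Dia (p and not q) and not q, u
3. not (Dia Box not (p and not q) implies not (p and not q)), u
4. Dia (p and not q), u
5. not q, u
6. Dia Box not (p and not q), u
7. p and not q, u
8. p, u
9. p and not q, v
10. p, v
11. not q, v
12. Box not (p and not q), w
13. not (p and not q), w
14. q, w
Accessibility: uRu, uRv, uRw, vRv, wRw

Yes, satisfiable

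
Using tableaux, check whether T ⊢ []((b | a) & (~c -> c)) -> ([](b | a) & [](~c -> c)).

Tableau for the negation ~([]((b | a) & (~c -> c)) -> ([](b | a) & [](~c -> c))):
1. ~([]((b | a) & (~c -> c)) -> ([](b | a) & [](~c -> c))), w0
2. []((b | a) & (~c -> c)), w0
3. ~([](b | a) & [](~c -> c)), w0
4. (b | a) & (~c -> c), w0
5. b | a, w0
6. ~c -> c, w0
7. ~[](~c -> c), w0
8. a, w0
9. c, w0
10. ~(~c -> c), w1
11. ~c, w1
12. (b | a) & (~c -> c), w1
13. b | a, w1
14. ~c -> c, w1
15. a, w1
16. c, w1
Accessibility: w0Rw0, w0Rw1, w1Rw1
Branch closes: c and ~c both at w1.
Every branch of the negation's tableau closes; the branch above is one of them.

Yes, valid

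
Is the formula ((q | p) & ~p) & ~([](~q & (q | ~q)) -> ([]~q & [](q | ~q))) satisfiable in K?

1. ((q | p) & ~p) & ~([](~q & (q | ~q)) -> ([]~q & [](q | ~q))), 0
2. (q | p) & ~p, 0
3. ~([](~q & (q | ~q)) -> ([]~q & [](q | ~q))), 0
4. q | p, 0
5. ~p, 0
6. [](~q & (q | ~q)), 0
7. ~([]~q & [](q | ~q)), 0
8. q, 0
9. ~[]~q, 0
10. q, 1
11. ~q & (q | ~q), 1
12. ~q, 1
13. q | ~q, 1
Accessibility: 0R1
Branch closes: q and ~q both at 1.
(One branch shown.) All branches close.

No, unsatisfiable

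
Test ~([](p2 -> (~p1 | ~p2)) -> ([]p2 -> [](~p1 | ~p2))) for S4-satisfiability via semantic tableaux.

Unsatisfiable

1. ~([](p2 -> (~p1 | ~p2)) -> ([]p2 -> [](~p1 | ~p2))), w0
2. [](p2 -> (~p1 | ~p2)), w0
3. ~([]p2 -> [](~p1 | ~p2)), w0
4. []p2, w0
5. ~[](~p1 | ~p2), w0
6. p2 -> (~p1 | ~p2), w0
7. p2, w0
8. ~p1 | ~p2, w0
9. ~p1, w0
10. ~(~p1 | ~p2), w1
11. p1, w1
12. p2, w1
13. p2 -> (~p1 | ~p2), w1
14. ~p1 | ~p2, w1
15. ~p2, w1
Accessibility: w0Rw0, w0Rw1, w1Rw1
Branch closes: p2 and ~p2 both at w1.
Every branch closes; the branch above is one of them.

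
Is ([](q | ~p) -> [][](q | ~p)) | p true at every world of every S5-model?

Valid

Tableau for the negation ~(([](q | ~p) -> [][](q | ~p)) | p):
1. ~(([](q | ~p) -> [][](q | ~p)) | p), w0
2. ~([](q | ~p) -> [][](q | ~p)), w0
3. ~p, w0
4. [](q | ~p), w0
5. ~[][](q | ~p), w0
6. q | ~p, w0
7. ~[](q | ~p), w1
8. q | ~p, w1
9. ~p, w1
10. ~(q | ~p), w2
11. ~q, w2
12. p, w2
13. q | ~p, w2
14. ~p, w2
Accessibility: w0Rw0, w0Rw1, w0Rw2, w1Rw0, w1Rw1, w1Rw2, w2Rw0, w2Rw1, w2Rw2
Branch closes: p and ~p both at w2.
Every branch of the negation's tableau closes; the branch above is one of them.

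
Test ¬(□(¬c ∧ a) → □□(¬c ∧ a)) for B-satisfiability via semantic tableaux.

1. ¬(□(¬c ∧ a) → □□(¬c ∧ a)), u
2. □(¬c ∧ a), u   [¬→-rule on 1]
3. ¬□□(¬c ∧ a), u   [¬→-rule on 1]
4. ¬c ∧ a, u   [□-rule on 2 via uRu]
5. ¬c, u   [∧-rule on 4]
6. a, u   [∧-rule on 4]
7. ¬□(¬c ∧ a), v   [¬□-rule on 3: fresh world v, uRv]
8. ¬c ∧ a, v   [□-rule on 2 via uRv]
9. ¬c, v   [∧-rule on 8]
10. a, v   [∧-rule on 8]
11. ¬(¬c ∧ a), w   [¬□-rule on 7: fresh world w, vRw]
12. ¬a, w   [¬∧-rule on 11 (branches; this branch)]
Accessibility: uRu, uRv, vRu, vRv, vRw, wRv, wRw

Satisfiable (open branch found)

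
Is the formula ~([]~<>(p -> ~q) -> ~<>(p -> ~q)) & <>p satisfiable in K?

Satisfiable (open branch found)

1. ~([]~<>(p -> ~q) -> ~<>(p -> ~q)) & <>p, w0
2. ~([]~<>(p -> ~q) -> ~<>(p -> ~q)), w0
3. <>p, w0
4. []~<>(p -> ~q), w0
5. <>(p -> ~q), w0
6. p, w1
7. ~<>(p -> ~q), w1
8. p -> ~q, w2
9. ~<>(p -> ~q), w2
10. ~q, w2
Accessibility: w0Rw1, w0Rw2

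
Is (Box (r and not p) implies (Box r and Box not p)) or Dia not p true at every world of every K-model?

Tableau for the negation not ((Box (r and not p) implies (Box r and Box not p)) or Dia not p):
1. not ((Box (r and not p) implies (Box r and Box not p)) or Dia not p), 0
2. not (Box (r and not p) implies (Box r and Box not p)), 0
3. not Dia not p, 0
4. Box (r and not p), 0
5. not (Box r and Box not p), 0
6. not Box r, 0
7. not r, 1
8. p, 1
9. r and not p, 1
10. r, 1
11. not p, 1
Accessibility: 0R1
Branch closes: r and not r both at 1.
Every branch of the negation's tableau closes; the branch above is one of them.

Valid in K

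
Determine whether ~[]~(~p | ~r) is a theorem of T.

Tableau for the negation []~(~p | ~r):
1. []~(~p | ~r), 0
2. ~(~p | ~r), 0
3. p, 0
4. r, 0
Accessibility: 0R0
The negation has an open branch (countermodel exists).

No, not valid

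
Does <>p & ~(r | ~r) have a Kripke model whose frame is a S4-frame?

1. <>p & ~(r | ~r), u
2. <>p, u
3. ~(r | ~r), u
4. ~r, u
5. r, u
Accessibility: uRu
Branch closes: r and ~r both at u.
Every branch closes; the branch above is one of them.

Unsatisfiable (every branch closes)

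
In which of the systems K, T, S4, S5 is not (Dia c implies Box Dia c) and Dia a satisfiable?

S4-tableau for the formula:
1. not (Dia c implies Box Dia c) and Dia a, 0
2. not (Dia c implies Box Dia c), 0   [and-rule on 1]
3. Dia a, 0   [and-rule on 1]
4. Dia c, 0   [neg-implies-rule on 2]
5. not Box Dia c, 0   [neg-implies-rule on 2]
6. a, 1   [Dia-rule on 3: fresh world 1, 0R1]
7. c, 2   [Dia-rule on 4: fresh world 2, 0R2]
8. not Dia c, 3   [neg-Box-rule on 5: fresh world 3, 0R3]
9. not c, 3   [neg-Dia-rule on 8 via 3R3]
Accessibility: 0R0, 0R1, 0R2, 0R3, 1R1, 2R2, 3R3
Complete open branch: satisfiable in S4, hence also in K, T (this S4-model is also a K-model and a T-model).
S5-tableau for the formula:
1. not (Dia c implies Box Dia c) and Dia a, 0
2. not (Dia c implies Box Dia c), 0   [and-rule on 1]
3. Dia a, 0   [and-rule on 1]
4. Dia c, 0   [neg-implies-rule on 2]
5. not Box Dia c, 0   [neg-implies-rule on 2]
6. a, 1   [Dia-rule on 3: fresh world 1, 0R1]
7. c, 2   [Dia-rule on 4: fresh world 2, 0R2]
8. not Dia c, 3   [neg-Box-rule on 5: fresh world 3, 0R3]
9. not c, 0   [neg-Dia-rule on 8 via 3R0]
10. not c, 1   [neg-Dia-rule on 8 via 3R1]
11. not c, 2   [neg-Dia-rule on 8 via 3R2]
Accessibility: 0R0, 0R1, 0R2, 0R3, 1R0, 1R1, 1R2, 1R3, 2R0, 2R1, 2R2, 2R3, 3R0, 3R1, 3R2, 3R3
Branch closes: c and not c both at 2.
Every branch closes (one shown): unsatisfiable in S5.

K, T, S4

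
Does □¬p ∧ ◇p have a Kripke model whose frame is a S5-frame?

1. □¬p ∧ ◇p, u
2. □¬p, u
3. ◇p, u
4. ¬p, u
5. p, v
6. ¬p, v
Accessibility: uRu, uRv, vRu, vRv
Branch closes: p and ¬p both at v.
All branches of the tableau close; one closing branch shown above.

Unsatisfiable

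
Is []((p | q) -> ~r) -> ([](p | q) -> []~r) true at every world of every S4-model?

Tableau for the negation ~([]((p | q) -> ~r) -> ([](p | q) -> []~r)):
1. ~([]((p | q) -> ~r) -> ([](p | q) -> []~r)), u
2. []((p | q) -> ~r), u   [~->-rule on 1]
3. ~([](p | q) -> []~r), u   [~->-rule on 1]
4. [](p | q), u   [~->-rule on 3]
5. ~[]~r, u   [~->-rule on 3]
6. (p | q) -> ~r, u   [[]-rule on 2 via uRu]
7. p | q, u   [[]-rule on 4 via uRu]
8. ~r, u   [->-rule on 6 (branches; this branch)]
9. q, u   [|-rule on 7 (branches; this branch)]
10. r, v   [~[]-rule on 5: fresh world v, uRv]
11. (p | q) -> ~r, v   [[]-rule on 2 via uRv]
12. p | q, v   [[]-rule on 4 via uRv]
13. ~(p | q), v   [->-rule on 11 (branches; this branch)]
14. ~p, v   [~|-rule on 13]
15. ~q, v   [~|-rule on 13]
16. q, v   [|-rule on 12 (branches; this branch)]
Accessibility: uRu, uRv, vRv
Branch closes: q and ~q both at v.
Every branch of the negation's tableau closes; the branch above is one of them.

Valid in S4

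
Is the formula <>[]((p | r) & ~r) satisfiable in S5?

1. <>[]((p | r) & ~r), w0
2. []((p | r) & ~r), w1   [<>-rule on 1: fresh world w1, w0Rw1]
3. (p | r) & ~r, w0   [[]-rule on 2 via w1Rw0]
4. p | r, w0   [&-rule on 3]
5. ~r, w0   [&-rule on 3]
6. (p | r) & ~r, w1   [[]-rule on 2 via w1Rw1]
7. p | r, w1   [&-rule on 6]
8. ~r, w1   [&-rule on 6]
9. p, w0   [|-rule on 4 (branches; this branch)]
10. p, w1   [|-rule on 7 (branches; this branch)]
Accessibility: w0Rw0, w0Rw1, w1Rw0, w1Rw1

Satisfiable (open branch found)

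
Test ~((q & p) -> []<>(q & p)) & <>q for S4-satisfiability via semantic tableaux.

Satisfiable

1. ~((q & p) -> []<>(q & p)) & <>q, u
2. ~((q & p) -> []<>(q & p)), u
3. <>q, u
4. q & p, u
5. ~[]<>(q & p), u
6. q, u
7. p, u
8. q, v
9. ~<>(q & p), w
10. ~(q & p), w
11. ~p, w
Accessibility: uRu, uRv, uRw, vRv, wRw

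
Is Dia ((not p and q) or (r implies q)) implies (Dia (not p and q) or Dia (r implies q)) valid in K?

Tableau for the negation not (Dia ((not p and q) or (r implies q)) implies (Dia (not p and q) or Dia (r implies q))):
1. not (Dia ((not p and q) or (r implies q)) implies (Dia (not p and q) or Dia (r implies q))), w0
2. Dia ((not p and q) or (r implies q)), w0
3. not (Dia (not p and q) or Dia (r implies q)), w0
4. not Dia (not p and q), w0
5. not Dia (r implies q), w0
6. (not p and q) or (r implies q), w1
7. not (not p and q), w1
8. not (r implies q), w1
9. r, w1
10. not q, w1
11. r implies q, w1
12. q, w1
Accessibility: w0Rw1
Branch closes: q and not q both at w1.
Every branch of the negation's tableau closes; the branch above is one of them.

Valid in K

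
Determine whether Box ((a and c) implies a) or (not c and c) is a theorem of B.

Tableau for the negation not (Box ((a and c) implies a) or (not c and c)):
1. not (Box ((a and c) implies a) or (not c and c)), 0
2. not Box ((a and c) implies a), 0   [neg-or-rule on 1]
3. not (not c and c), 0   [neg-or-rule on 1]
4. not c, 0   [neg-and-rule on 3 (branches; this branch)]
5. not ((a and c) implies a), 1   [neg-Box-rule on 2: fresh world 1, 0R1]
6. a and c, 1   [neg-implies-rule on 5]
7. not a, 1   [neg-implies-rule on 5]
8. a, 1   [and-rule on 6]
9. c, 1   [and-rule on 6]
Accessibility: 0R0, 0R1, 1R0, 1R1
Branch closes: a and not a both at 1.
All branches of the negation close; one closing branch shown above.

Valid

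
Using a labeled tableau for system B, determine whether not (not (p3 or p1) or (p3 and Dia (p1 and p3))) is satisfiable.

Satisfiable (open branch found)

1. not (not (p3 or p1) or (p3 and Dia (p1 and p3))), w0
2. p3 or p1, w0
3. not (p3 and Dia (p1 and p3)), w0
4. p1, w0
5. not Dia (p1 and p3), w0
6. not (p1 and p3), w0
7. not p3, w0
Accessibility: w0Rw0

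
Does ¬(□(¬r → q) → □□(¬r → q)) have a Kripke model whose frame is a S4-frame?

1. ¬(□(¬r → q) → □□(¬r → q)), u
2. □(¬r → q), u
3. ¬□□(¬r → q), u
4. ¬r → q, u
5. q, u
6. ¬□(¬r → q), v
7. ¬r → q, v
8. q, v
9. ¬(¬r → q), w
10. ¬r, w
11. ¬q, w
12. ¬r → q, w
13. q, w
Accessibility: uRu, uRv, uRw, vRv, vRw, wRw
Branch closes: q and ¬q both at w.
All branches of the tableau close; one closing branch shown above.

Unsatisfiable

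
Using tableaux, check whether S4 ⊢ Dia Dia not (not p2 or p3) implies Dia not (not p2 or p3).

Valid

Tableau for the negation not (Dia Dia not (not p2 or p3) implies Dia not (not p2 or p3)):
1. not (Dia Dia not (not p2 or p3) implies Dia not (not p2 or p3)), w0
2. Dia Dia not (not p2 or p3), w0
3. not Dia not (not p2 or p3), w0
4. not p2 or p3, w0
5. p3, w0
6. Dia not (not p2 or p3), w1
7. not p2 or p3, w1
8. p3, w1
9. not (not p2 or p3), w2
10. p2, w2
11. not p3, w2
12. not p2 or p3, w2
13. p3, w2
Accessibility: w0Rw0, w0Rw1, w0Rw2, w1Rw1, w1Rw2, w2Rw2
Branch closes: p3 and not p3 both at w2.
All branches of the negation close; one closing branch shown above.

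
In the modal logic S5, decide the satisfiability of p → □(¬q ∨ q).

Yes, satisfiable

1. p → □(¬q ∨ q), u
2. □(¬q ∨ q), u   [→-rule on 1 (branches; this branch)]
3. ¬q ∨ q, u   [□-rule on 2 via uRu]
4. q, u   [∨-rule on 3 (branches; this branch)]
Accessibility: uRu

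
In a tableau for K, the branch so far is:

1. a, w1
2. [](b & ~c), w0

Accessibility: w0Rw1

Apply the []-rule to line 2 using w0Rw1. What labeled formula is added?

b & ~c, w1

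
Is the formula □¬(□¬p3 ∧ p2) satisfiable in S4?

1. □¬(□¬p3 ∧ p2), w0
2. ¬(□¬p3 ∧ p2), w0   [□-rule on 1 via w0Rw0]
3. ¬p2, w0   [¬∧-rule on 2 (branches; this branch)]
Accessibility: w0Rw0

Satisfiable (open branch found)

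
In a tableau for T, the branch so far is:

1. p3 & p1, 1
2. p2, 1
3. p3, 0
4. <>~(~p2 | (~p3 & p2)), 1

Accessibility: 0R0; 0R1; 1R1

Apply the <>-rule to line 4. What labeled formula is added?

a fresh world 2 with 1R2, and ~(~p2 | (~p3 & p2)) at 2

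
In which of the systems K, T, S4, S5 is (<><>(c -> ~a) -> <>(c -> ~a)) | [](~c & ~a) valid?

S4-tableau for the negation ~((<><>(c -> ~a) -> <>(c -> ~a)) | [](~c & ~a)):
1. ~((<><>(c -> ~a) -> <>(c -> ~a)) | [](~c & ~a)), u
2. ~(<><>(c -> ~a) -> <>(c -> ~a)), u   [~|-rule on 1]
3. ~[](~c & ~a), u   [~|-rule on 1]
4. <><>(c -> ~a), u   [~->-rule on 2]
5. ~<>(c -> ~a), u   [~->-rule on 2]
6. ~(c -> ~a), u   [~<>-rule on 5 via uRu]
7. c, u   [~->-rule on 6]
8. a, u   [~->-rule on 6]
9. ~(~c & ~a), v   [~[]-rule on 3: fresh world v, uRv]
10. ~(c -> ~a), v   [~<>-rule on 5 via uRv]
11. c, v   [~->-rule on 10]
12. a, v   [~->-rule on 10]
13. <>(c -> ~a), w   [<>-rule on 4: fresh world w, uRw]
14. ~(c -> ~a), w   [~<>-rule on 5 via uRw]
15. c, w   [~->-rule on 14]
16. a, w   [~->-rule on 14]
17. c -> ~a, x   [<>-rule on 13: fresh world x, wRx]
18. ~(c -> ~a), x   [~<>-rule on 5 via uRx]
19. c, x   [~->-rule on 18]
20. a, x   [~->-rule on 18]
21. ~a, x   [->-rule on 17 (branches; this branch)]
Accessibility: uRu, uRv, uRw, uRx, vRv, wRw, wRx, xRx
Branch closes: a and ~a both at x.
Every branch closes (one shown): valid in S4, hence also in S5 (every theorem of S4 is a theorem of S5).
T-tableau for the negation ~((<><>(c -> ~a) -> <>(c -> ~a)) | [](~c & ~a)):
1. ~((<><>(c -> ~a) -> <>(c -> ~a)) | [](~c & ~a)), u
2. ~(<><>(c -> ~a) -> <>(c -> ~a)), u   [~|-rule on 1]
3. ~[](~c & ~a), u   [~|-rule on 1]
4. <><>(c -> ~a), u   [~->-rule on 2]
5. ~<>(c -> ~a), u   [~->-rule on 2]
6. ~(c -> ~a), u   [~<>-rule on 5 via uRu]
7. c, u   [~->-rule on 6]
8. a, u   [~->-rule on 6]
9. ~(~c & ~a), v   [~[]-rule on 3: fresh world v, uRv]
10. ~(c -> ~a), v   [~<>-rule on 5 via uRv]
11. c, v   [~->-rule on 10]
12. a, v   [~->-rule on 10]
13. <>(c -> ~a), w   [<>-rule on 4: fresh world w, uRw]
14. ~(c -> ~a), w   [~<>-rule on 5 via uRw]
15. c, w   [~->-rule on 14]
16. a, w   [~->-rule on 14]
17. c -> ~a, x   [<>-rule on 13: fresh world x, wRx]
18. ~a, x   [->-rule on 17 (branches; this branch)]
Accessibility: uRu, uRv, uRw, vRv, wRw, wRx, xRx
Complete open branch: countermodel on a T-frame, so not valid in T, nor in K (the same frame is also a K-frame).

S4, S5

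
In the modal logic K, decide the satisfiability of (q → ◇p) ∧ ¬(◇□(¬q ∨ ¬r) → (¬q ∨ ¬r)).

Satisfiable

1. (q → ◇p) ∧ ¬(◇□(¬q ∨ ¬r) → (¬q ∨ ¬r)), w0
2. q → ◇p, w0
3. ¬(◇□(¬q ∨ ¬r) → (¬q ∨ ¬r)), w0
4. ◇□(¬q ∨ ¬r), w0
5. ¬(¬q ∨ ¬r), w0
6. q, w0
7. r, w0
8. ◇p, w0
9. □(¬q ∨ ¬r), w1
10. p, w2
Accessibility: w0Rw1, w0Rw2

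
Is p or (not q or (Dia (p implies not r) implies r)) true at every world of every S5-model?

No, not valid

Tableau for the negation not (p or (not q or (Dia (p implies not r) implies r))):
1. not (p or (not q or (Dia (p implies not r) implies r))), 0
2. not p, 0   [neg-or-rule on 1]
3. not (not q or (Dia (p implies not r) implies r)), 0   [neg-or-rule on 1]
4. q, 0   [neg-or-rule on 3]
5. not (Dia (p implies not r) implies r), 0   [neg-or-rule on 3]
6. Dia (p implies not r), 0   [neg-implies-rule on 5]
7. not r, 0   [neg-implies-rule on 5]
8. p implies not r, 1   [Dia-rule on 6: fresh world 1, 0R1]
9. not r, 1   [implies-rule on 8 (branches; this branch)]
Accessibility: 0R0, 0R1, 1R0, 1R1
The negation has an open branch (countermodel exists).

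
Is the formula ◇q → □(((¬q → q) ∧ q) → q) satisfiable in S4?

1. ◇q → □(((¬q → q) ∧ q) → q), u
2. □(((¬q → q) ∧ q) → q), u
3. ((¬q → q) ∧ q) → q, u
4. q, u
Accessibility: uRu

Yes, satisfiable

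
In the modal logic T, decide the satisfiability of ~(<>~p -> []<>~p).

Yes, satisfiable

1. ~(<>~p -> []<>~p), u
2. <>~p, u
3. ~[]<>~p, u
4. ~p, v
5. ~<>~p, w
6. p, w
Accessibility: uRu, uRv, uRw, vRv, wRw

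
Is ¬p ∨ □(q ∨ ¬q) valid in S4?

Tableau for the negation ¬(¬p ∨ □(q ∨ ¬q)):
1. ¬(¬p ∨ □(q ∨ ¬q)), w0
2. p, w0   [¬∨-rule on 1]
3. ¬□(q ∨ ¬q), w0   [¬∨-rule on 1]
4. ¬(q ∨ ¬q), w1   [¬□-rule on 3: fresh world w1, w0Rw1]
5. ¬q, w1   [¬∨-rule on 4]
6. q, w1   [¬∨-rule on 4]
Accessibility: w0Rw0, w0Rw1, w1Rw1
Branch closes: q and ¬q both at w1.
Every branch of the negation's tableau closes; the branch above is one of them.

Valid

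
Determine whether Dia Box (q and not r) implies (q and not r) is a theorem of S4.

No, not valid

Tableau for the negation not (Dia Box (q and not r) implies (q and not r)):
1. not (Dia Box (q and not r) implies (q and not r)), u
2. Dia Box (q and not r), u   [neg-implies-rule on 1]
3. not (q and not r), u   [neg-implies-rule on 1]
4. r, u   [neg-and-rule on 3 (branches; this branch)]
5. Box (q and not r), v   [Dia-rule on 2: fresh world v, uRv]
6. q and not r, v   [Box-rule on 5 via vRv]
7. q, v   [and-rule on 6]
8. not r, v   [and-rule on 6]
Accessibility: uRu, uRv, vRv
The negation has an open branch (countermodel exists).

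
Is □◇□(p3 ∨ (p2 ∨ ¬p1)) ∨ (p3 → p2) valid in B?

Not valid

Tableau for the negation ¬(□◇□(p3 ∨ (p2 ∨ ¬p1)) ∨ (p3 → p2)):
1. ¬(□◇□(p3 ∨ (p2 ∨ ¬p1)) ∨ (p3 → p2)), w0
2. ¬□◇□(p3 ∨ (p2 ∨ ¬p1)), w0
3. ¬(p3 → p2), w0
4. p3, w0
5. ¬p2, w0
6. ¬◇□(p3 ∨ (p2 ∨ ¬p1)), w1
7. ¬□(p3 ∨ (p2 ∨ ¬p1)), w0
8. ¬□(p3 ∨ (p2 ∨ ¬p1)), w1
9. ¬(p3 ∨ (p2 ∨ ¬p1)), w2
10. ¬p3, w2
11. ¬(p2 ∨ ¬p1), w2
12. ¬p2, w2
13. p1, w2
14. ¬(p3 ∨ (p2 ∨ ¬p1)), w3
15. ¬p3, w3
16. ¬(p2 ∨ ¬p1), w3
17. ¬p2, w3
18. p1, w3
19. ¬□(p3 ∨ (p2 ∨ ¬p1)), w3
20. ¬(p3 ∨ (p2 ∨ ¬p1)), w4
21. ¬p3, w4
22. ¬(p2 ∨ ¬p1), w4
23. ¬p2, w4
24. p1, w4
Accessibility: w0Rw0, w0Rw1, w0Rw2, w1Rw0, w1Rw1, w1Rw3, w2Rw0, w2Rw2, w3Rw1, w3Rw3, w3Rw4, w4Rw3, w4Rw4
The negation has an open branch (countermodel exists).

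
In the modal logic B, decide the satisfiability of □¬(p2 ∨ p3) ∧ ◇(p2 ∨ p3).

Unsatisfiable (every branch closes)

1. □¬(p2 ∨ p3) ∧ ◇(p2 ∨ p3), w0
2. □¬(p2 ∨ p3), w0
3. ◇(p2 ∨ p3), w0
4. ¬(p2 ∨ p3), w0
5. ¬p2, w0
6. ¬p3, w0
7. p2 ∨ p3, w1
8. ¬(p2 ∨ p3), w1
9. ¬p2, w1
10. ¬p3, w1
11. p3, w1
Accessibility: w0Rw0, w0Rw1, w1Rw0, w1Rw1
Branch closes: p3 and ¬p3 both at w1.
Every branch closes; the branch above is one of them.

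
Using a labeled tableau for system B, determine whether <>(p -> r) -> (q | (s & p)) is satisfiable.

Satisfiable

1. <>(p -> r) -> (q | (s & p)), 0
2. q | (s & p), 0
3. s & p, 0
4. s, 0
5. p, 0
Accessibility: 0R0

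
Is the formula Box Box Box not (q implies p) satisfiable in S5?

1. Box Box Box not (q implies p), w0
2. Box Box not (q implies p), w0
3. Box not (q implies p), w0
4. not (q implies p), w0
5. q, w0
6. not p, w0
Accessibility: w0Rw0

Satisfiable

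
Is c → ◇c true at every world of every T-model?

Tableau for the negation ¬(c → ◇c):
1. ¬(c → ◇c), 0
2. c, 0   [¬→-rule on 1]
3. ¬◇c, 0   [¬→-rule on 1]
4. ¬c, 0   [¬◇-rule on 3 via 0R0]
Accessibility: 0R0
Branch closes: c and ¬c both at 0.
Every branch of the negation's tableau closes; the branch above is one of them.

Yes, valid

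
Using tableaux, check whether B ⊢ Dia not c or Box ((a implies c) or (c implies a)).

Yes, valid

Tableau for the negation not (Dia not c or Box ((a implies c) or (c implies a))):
1. not (Dia not c or Box ((a implies c) or (c implies a))), w0
2. not Dia not c, w0
3. not Box ((a implies c) or (c implies a)), w0
4. c, w0
5. not ((a implies c) or (c implies a)), w1
6. not (a implies c), w1
7. not (c implies a), w1
8. a, w1
9. not c, w1
10. c, w1
11. not a, w1
Accessibility: w0Rw0, w0Rw1, w1Rw0, w1Rw1
Branch closes: c and not c both at w1.
Every branch of the negation's tableau closes; the branch above is one of them.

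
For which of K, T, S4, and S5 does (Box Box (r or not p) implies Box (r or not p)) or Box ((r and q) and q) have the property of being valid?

T-tableau for the negation not ((Box Box (r or not p) implies Box (r or not p)) or Box ((r and q) and q)):
1. not ((Box Box (r or not p) implies Box (r or not p)) or Box ((r and q) and q)), w0
2. not (Box Box (r or not p) implies Box (r or not p)), w0
3. not Box ((r and q) and q), w0
4. Box Box (r or not p), w0
5. not Box (r or not p), w0
6. Box (r or not p), w0
7. r or not p, w0
8. not p, w0
9. not ((r and q) and q), w1
10. Box (r or not p), w1
11. r or not p, w1
12. not (r and q), w1
13. not p, w1
14. not q, w1
15. not (r or not p), w2
16. not r, w2
17. p, w2
18. Box (r or not p), w2
19. r or not p, w2
20. not p, w2
Accessibility: w0Rw0, w0Rw1, w0Rw2, w1Rw1, w2Rw2
Branch closes: p and not p both at w2.
Every branch closes (one shown): valid in T, hence also in S4, S5 (every theorem of T is a theorem of S4 and S5).
K-tableau for the negation not ((Box Box (r or not p) implies Box (r or not p)) or Box ((r and q) and q)):
1. not ((Box Box (r or not p) implies Box (r or not p)) or Box ((r and q) and q)), w0
2. not (Box Box (r or not p) implies Box (r or not p)), w0
3. not Box ((r and q) and q), w0
4. Box Box (r or not p), w0
5. not Box (r or not p), w0
6. not ((r and q) and q), w1
7. Box (r or not p), w1
8. not q, w1
9. not (r or not p), w2
10. not r, w2
11. p, w2
12. Box (r or not p), w2
Accessibility: w0Rw1, w0Rw2
Complete open branch: countermodel on a K-frame, so not valid in K.

T, S4, S5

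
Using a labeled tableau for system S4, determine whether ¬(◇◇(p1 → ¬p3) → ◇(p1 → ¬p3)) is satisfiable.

Unsatisfiable (every branch closes)

1. ¬(◇◇(p1 → ¬p3) → ◇(p1 → ¬p3)), u
2. ◇◇(p1 → ¬p3), u
3. ¬◇(p1 → ¬p3), u
4. ¬(p1 → ¬p3), u
5. p1, u
6. p3, u
7. ◇(p1 → ¬p3), v
8. ¬(p1 → ¬p3), v
9. p1, v
10. p3, v
11. p1 → ¬p3, w
12. ¬(p1 → ¬p3), w
13. p1, w
14. p3, w
15. ¬p3, w
Accessibility: uRu, uRv, uRw, vRv, vRw, wRw
Branch closes: p3 and ¬p3 both at w.
Every branch closes; the branch above is one of them.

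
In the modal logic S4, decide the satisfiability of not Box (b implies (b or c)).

1. not Box (b implies (b or c)), w0
2. not (b implies (b or c)), w1   [neg-Box-rule on 1: fresh world w1, w0Rw1]
3. b, w1   [neg-implies-rule on 2]
4. not (b or c), w1   [neg-implies-rule on 2]
5. not b, w1   [neg-or-rule on 4]
6. not c, w1   [neg-or-rule on 4]
Accessibility: w0Rw0, w0Rw1, w1Rw1
Branch closes: b and not b both at w1.
(One branch shown.) All branches close.

Unsatisfiable (every branch closes)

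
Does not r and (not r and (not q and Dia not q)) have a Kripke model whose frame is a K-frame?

Yes, satisfiable

1. not r and (not r and (not q and Dia not q)), u
2. not r, u
3. not r and (not q and Dia not q), u
4. not q and Dia not q, u
5. not q, u
6. Dia not q, u
7. not q, v
Accessibility: uRv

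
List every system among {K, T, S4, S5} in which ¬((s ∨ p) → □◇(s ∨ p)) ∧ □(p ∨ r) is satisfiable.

K, T, S4

S4-tableau for the formula:
1. ¬((s ∨ p) → □◇(s ∨ p)) ∧ □(p ∨ r), u
2. ¬((s ∨ p) → □◇(s ∨ p)), u
3. □(p ∨ r), u
4. s ∨ p, u
5. ¬□◇(s ∨ p), u
6. p ∨ r, u
7. p, u
8. r, u
9. ¬◇(s ∨ p), v
10. p ∨ r, v
11. ¬(s ∨ p), v
12. ¬s, v
13. ¬p, v
14. r, v
Accessibility: uRu, uRv, vRv
Complete open branch: satisfiable in S4, hence also in K, T (this S4-model is also a K-model and a T-model).
S5-tableau for the formula:
1. ¬((s ∨ p) → □◇(s ∨ p)) ∧ □(p ∨ r), u
2. ¬((s ∨ p) → □◇(s ∨ p)), u
3. □(p ∨ r), u
4. s ∨ p, u
5. ¬□◇(s ∨ p), u
6. p ∨ r, u
7. p, u
8. r, u
9. ¬◇(s ∨ p), v
10. p ∨ r, v
11. ¬(s ∨ p), u
12. ¬s, u
13. ¬p, u
Accessibility: uRu, uRv, vRu, vRv
Branch closes: p and ¬p both at u.
Every branch closes (one shown): unsatisfiable in S5.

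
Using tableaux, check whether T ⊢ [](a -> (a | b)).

Tableau for the negation ~[](a -> (a | b)):
1. ~[](a -> (a | b)), w0
2. ~(a -> (a | b)), w1   [~[]-rule on 1: fresh world w1, w0Rw1]
3. a, w1   [~->-rule on 2]
4. ~(a | b), w1   [~->-rule on 2]
5. ~a, w1   [~|-rule on 4]
6. ~b, w1   [~|-rule on 4]
Accessibility: w0Rw0, w0Rw1, w1Rw1
Branch closes: a and ~a both at w1.
All branches of the negation close; one closing branch shown above.

Valid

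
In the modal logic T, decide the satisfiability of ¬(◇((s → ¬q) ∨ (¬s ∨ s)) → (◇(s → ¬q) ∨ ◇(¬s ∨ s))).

1. ¬(◇((s → ¬q) ∨ (¬s ∨ s)) → (◇(s → ¬q) ∨ ◇(¬s ∨ s))), w0
2. ◇((s → ¬q) ∨ (¬s ∨ s)), w0
3. ¬(◇(s → ¬q) ∨ ◇(¬s ∨ s)), w0
4. ¬◇(s → ¬q), w0
5. ¬◇(¬s ∨ s), w0
6. ¬(s → ¬q), w0
7. s, w0
8. q, w0
9. ¬(¬s ∨ s), w0
10. ¬s, w0
Accessibility: w0Rw0
Branch closes: s and ¬s both at w0.
All branches of the tableau close; one closing branch shown above.

Unsatisfiable (every branch closes)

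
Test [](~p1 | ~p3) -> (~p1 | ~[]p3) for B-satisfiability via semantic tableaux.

1. [](~p1 | ~p3) -> (~p1 | ~[]p3), w0
2. ~p1 | ~[]p3, w0
3. ~[]p3, w0
4. ~p3, w1
Accessibility: w0Rw0, w0Rw1, w1Rw0, w1Rw1

Yes, satisfiable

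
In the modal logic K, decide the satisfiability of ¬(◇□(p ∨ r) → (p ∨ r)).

Satisfiable

1. ¬(◇□(p ∨ r) → (p ∨ r)), w0
2. ◇□(p ∨ r), w0   [¬→-rule on 1]
3. ¬(p ∨ r), w0   [¬→-rule on 1]
4. ¬p, w0   [¬∨-rule on 3]
5. ¬r, w0   [¬∨-rule on 3]
6. □(p ∨ r), w1   [◇-rule on 2: fresh world w1, w0Rw1]
Accessibility: w0Rw1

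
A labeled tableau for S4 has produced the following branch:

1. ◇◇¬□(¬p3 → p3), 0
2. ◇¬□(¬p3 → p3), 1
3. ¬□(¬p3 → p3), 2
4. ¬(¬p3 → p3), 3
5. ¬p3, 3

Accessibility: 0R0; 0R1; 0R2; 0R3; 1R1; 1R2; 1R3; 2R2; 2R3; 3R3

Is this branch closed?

No world carries both an atom and its negation.

Not closed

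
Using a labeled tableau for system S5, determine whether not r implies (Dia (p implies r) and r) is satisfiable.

Yes, satisfiable

1. not r implies (Dia (p implies r) and r), u
2. Dia (p implies r) and r, u
3. Dia (p implies r), u
4. r, u
5. p implies r, v
6. r, v
Accessibility: uRu, uRv, vRu, vRv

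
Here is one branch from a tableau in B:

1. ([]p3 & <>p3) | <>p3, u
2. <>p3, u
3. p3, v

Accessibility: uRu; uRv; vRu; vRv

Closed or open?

Not closed

There is no literal clash: for every atom and world, at most one sign appears.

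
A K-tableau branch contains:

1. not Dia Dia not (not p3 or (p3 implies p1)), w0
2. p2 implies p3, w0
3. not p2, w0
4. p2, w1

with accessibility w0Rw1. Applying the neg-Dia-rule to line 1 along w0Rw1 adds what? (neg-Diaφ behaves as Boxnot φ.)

neg-Diaφ behaves as Boxnot φ: propagate the negated body to each accessible world.

not Dia not (not p3 or (p3 implies p1)), w1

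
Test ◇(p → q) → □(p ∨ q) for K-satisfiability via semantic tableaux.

1. ◇(p → q) → □(p ∨ q), w0
2. □(p ∨ q), w0

Satisfiable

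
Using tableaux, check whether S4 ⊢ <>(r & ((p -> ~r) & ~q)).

Tableau for the negation ~<>(r & ((p -> ~r) & ~q)):
1. ~<>(r & ((p -> ~r) & ~q)), u
2. ~(r & ((p -> ~r) & ~q)), u
3. ~((p -> ~r) & ~q), u
4. q, u
Accessibility: uRu
The negation has an open branch (countermodel exists).

No, not valid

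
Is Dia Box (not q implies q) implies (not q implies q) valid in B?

Valid

Tableau for the negation not (Dia Box (not q implies q) implies (not q implies q)):
1. not (Dia Box (not q implies q) implies (not q implies q)), u
2. Dia Box (not q implies q), u   [neg-implies-rule on 1]
3. not (not q implies q), u   [neg-implies-rule on 1]
4. not q, u   [neg-implies-rule on 3]
5. Box (not q implies q), v   [Dia-rule on 2: fresh world v, uRv]
6. not q implies q, u   [Box-rule on 5 via vRu]
7. not q implies q, v   [Box-rule on 5 via vRv]
8. q, u   [implies-rule on 6 (branches; this branch)]
Accessibility: uRu, uRv, vRu, vRv
Branch closes: q and not q both at u.
Every branch of the negation's tableau closes; the branch above is one of them.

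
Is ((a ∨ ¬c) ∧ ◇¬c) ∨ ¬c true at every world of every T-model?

Tableau for the negation ¬(((a ∨ ¬c) ∧ ◇¬c) ∨ ¬c):
1. ¬(((a ∨ ¬c) ∧ ◇¬c) ∨ ¬c), w0
2. ¬((a ∨ ¬c) ∧ ◇¬c), w0
3. c, w0
4. ¬◇¬c, w0
Accessibility: w0Rw0
The negation has an open branch (countermodel exists).

No, not valid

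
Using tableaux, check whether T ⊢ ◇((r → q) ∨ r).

Tableau for the negation ¬◇((r → q) ∨ r):
1. ¬◇((r → q) ∨ r), u
2. ¬((r → q) ∨ r), u
3. ¬(r → q), u
4. ¬r, u
5. r, u
6. ¬q, u
Accessibility: uRu
Branch closes: r and ¬r both at u.
Every branch of the negation's tableau closes; the branch above is one of them.

Valid in T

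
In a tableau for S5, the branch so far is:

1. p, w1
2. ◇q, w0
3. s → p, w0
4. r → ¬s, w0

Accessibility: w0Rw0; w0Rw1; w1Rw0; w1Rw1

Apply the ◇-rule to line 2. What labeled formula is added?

a fresh world w2 with w0Rw2, and q at w2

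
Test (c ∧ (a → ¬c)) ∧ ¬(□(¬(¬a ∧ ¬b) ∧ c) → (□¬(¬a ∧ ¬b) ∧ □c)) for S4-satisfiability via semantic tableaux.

Unsatisfiable

1. (c ∧ (a → ¬c)) ∧ ¬(□(¬(¬a ∧ ¬b) ∧ c) → (□¬(¬a ∧ ¬b) ∧ □c)), w0
2. c ∧ (a → ¬c), w0
3. ¬(□(¬(¬a ∧ ¬b) ∧ c) → (□¬(¬a ∧ ¬b) ∧ □c)), w0
4. c, w0
5. a → ¬c, w0
6. □(¬(¬a ∧ ¬b) ∧ c), w0
7. ¬(□¬(¬a ∧ ¬b) ∧ □c), w0
8. ¬(¬a ∧ ¬b) ∧ c, w0
9. ¬(¬a ∧ ¬b), w0
10. ¬a, w0
11. ¬□¬(¬a ∧ ¬b), w0
12. b, w0
13. ¬a ∧ ¬b, w1
14. ¬a, w1
15. ¬b, w1
16. ¬(¬a ∧ ¬b) ∧ c, w1
17. ¬(¬a ∧ ¬b), w1
18. c, w1
19. b, w1
Accessibility: w0Rw0, w0Rw1, w1Rw1
Branch closes: b and ¬b both at w1.
Every branch closes; the branch above is one of them.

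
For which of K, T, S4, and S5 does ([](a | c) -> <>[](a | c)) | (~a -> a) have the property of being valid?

T, S4, S5

T-tableau for the negation ~(([](a | c) -> <>[](a | c)) | (~a -> a)):
1. ~(([](a | c) -> <>[](a | c)) | (~a -> a)), u
2. ~([](a | c) -> <>[](a | c)), u
3. ~(~a -> a), u
4. [](a | c), u
5. ~<>[](a | c), u
6. ~a, u
7. a | c, u
8. ~[](a | c), u
9. c, u
10. ~(a | c), v
11. ~a, v
12. ~c, v
13. a | c, v
14. ~[](a | c), v
15. c, v
Accessibility: uRu, uRv, vRv
Branch closes: c and ~c both at v.
Every branch closes (one shown): valid in T, hence also in S4, S5 (every theorem of T is a theorem of S4 and S5).
K-tableau for the negation ~(([](a | c) -> <>[](a | c)) | (~a -> a)):
1. ~(([](a | c) -> <>[](a | c)) | (~a -> a)), u
2. ~([](a | c) -> <>[](a | c)), u
3. ~(~a -> a), u
4. [](a | c), u
5. ~<>[](a | c), u
6. ~a, u
Complete open branch: countermodel on a K-frame, so not valid in K.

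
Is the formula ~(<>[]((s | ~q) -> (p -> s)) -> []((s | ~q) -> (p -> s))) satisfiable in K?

1. ~(<>[]((s | ~q) -> (p -> s)) -> []((s | ~q) -> (p -> s))), u
2. <>[]((s | ~q) -> (p -> s)), u
3. ~[]((s | ~q) -> (p -> s)), u
4. []((s | ~q) -> (p -> s)), v
5. ~((s | ~q) -> (p -> s)), w
6. s | ~q, w
7. ~(p -> s), w
8. p, w
9. ~s, w
10. ~q, w
Accessibility: uRv, uRw

Satisfiable (open branch found)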